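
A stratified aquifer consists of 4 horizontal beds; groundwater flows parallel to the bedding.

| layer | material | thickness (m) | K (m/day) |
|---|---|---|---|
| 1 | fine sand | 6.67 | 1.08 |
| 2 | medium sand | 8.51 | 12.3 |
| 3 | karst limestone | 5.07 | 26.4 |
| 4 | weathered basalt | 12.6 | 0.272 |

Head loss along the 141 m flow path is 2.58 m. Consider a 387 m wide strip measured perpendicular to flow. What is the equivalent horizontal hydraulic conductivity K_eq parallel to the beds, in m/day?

Flow is parallel to layering, so each bed carries its own Darcy discharge and the transmissivities add.
Σ(K_i·b_i) = 1.08×6.67 + 12.3×8.51 + 26.4×5.07 + 0.272×12.6 = 249.2 m²/day.
Total thickness b = 32.85 m, so K_eq = Σ(K_i·b_i)/b = 7.585 m/day.

7.58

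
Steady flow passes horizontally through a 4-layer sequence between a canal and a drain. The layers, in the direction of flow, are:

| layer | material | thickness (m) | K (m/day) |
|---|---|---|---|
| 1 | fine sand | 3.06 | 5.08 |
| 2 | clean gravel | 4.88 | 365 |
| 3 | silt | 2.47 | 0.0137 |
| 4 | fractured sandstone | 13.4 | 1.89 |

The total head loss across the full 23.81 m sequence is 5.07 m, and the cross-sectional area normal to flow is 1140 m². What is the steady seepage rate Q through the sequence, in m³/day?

30.7

Flow is perpendicular to layering, so the layers act in series and the equivalent K is the thickness-weighted harmonic mean.
Total thickness L = 3.06 + 4.88 + 2.47 + 13.4 = 23.81 m.
Σ(b_i/K_i) = 3.06/5.08 + 4.88/365 + 2.47/0.0137 + 13.4/1.89 = 188.0 d.
K_eq = L / Σ(b_i/K_i) = 23.81 / 188.0 = 0.1267 m/day.
Q = K_eq · A · (Δh/L) = 0.1267 × 1140 × (5.07/23.81) = 30.74 m³/day.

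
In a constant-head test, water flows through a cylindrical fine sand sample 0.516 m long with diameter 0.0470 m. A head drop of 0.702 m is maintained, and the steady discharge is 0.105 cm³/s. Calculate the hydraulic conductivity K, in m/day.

Cross-sectional area A = π·(d/2)² = π × (0.0470/2)² = 0.001735 m².
Convert discharge: 0.105 cm³/s = 1.050e-07 m³/s.
Darcy's law rearranged: K = Q·L / (A·Δh) = 1.050e-07 × 0.516 / (0.001735 × 0.702) = 4.449e-05 m/s = 3.844 m/day.

3.84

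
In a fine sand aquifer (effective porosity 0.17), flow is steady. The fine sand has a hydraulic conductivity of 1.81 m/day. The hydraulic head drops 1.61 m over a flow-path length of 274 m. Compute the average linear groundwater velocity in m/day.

0.0626

Hydraulic gradient i = Δh / L = 1.61 / 274 = 0.005876.
Darcy flux q = K · i = 1.810 × 0.005876 = 0.01064 m/day.
Seepage velocity v = q / n_e = 0.01064 / 0.17 = 0.06256 m/day.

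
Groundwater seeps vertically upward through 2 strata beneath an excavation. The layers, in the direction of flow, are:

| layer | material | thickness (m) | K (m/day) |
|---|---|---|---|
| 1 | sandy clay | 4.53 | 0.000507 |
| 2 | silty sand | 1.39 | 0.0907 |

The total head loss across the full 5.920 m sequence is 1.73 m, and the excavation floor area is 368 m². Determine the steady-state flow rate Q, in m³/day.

0.0711

Flow is perpendicular to layering, so the layers act in series and the equivalent K is the thickness-weighted harmonic mean.
Total thickness L = 4.53 + 1.39 = 5.920 m.
Σ(b_i/K_i) = 4.53/0.000507 + 1.39/0.0907 = 8950 d.
K_eq = L / Σ(b_i/K_i) = 5.920 / 8950 = 0.0006614 m/day.
Q = K_eq · A · (Δh/L) = 0.0006614 × 368 × (1.73/5.920) = 0.07113 m³/day.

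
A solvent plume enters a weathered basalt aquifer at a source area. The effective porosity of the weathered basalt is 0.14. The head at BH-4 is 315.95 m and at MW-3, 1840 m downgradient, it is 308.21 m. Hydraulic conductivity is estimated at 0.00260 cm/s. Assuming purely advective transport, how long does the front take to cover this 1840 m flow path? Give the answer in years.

Convert K: 0.00260 cm/s × 864 = 2.246 m/day.
Hydraulic gradient i = (315.95 − 308.21) / 1840 = 7.74 / 1840 = 0.004207.
Darcy flux q = K · i = 2.246 × 0.004207 = 0.009450 m/day.
Seepage velocity v = q / n_e = 0.009450 / 0.14 = 0.06750 m/day.
Travel time t = L / v = 1840 / 0.06750 = 27261 days = 74.64 years.

74.6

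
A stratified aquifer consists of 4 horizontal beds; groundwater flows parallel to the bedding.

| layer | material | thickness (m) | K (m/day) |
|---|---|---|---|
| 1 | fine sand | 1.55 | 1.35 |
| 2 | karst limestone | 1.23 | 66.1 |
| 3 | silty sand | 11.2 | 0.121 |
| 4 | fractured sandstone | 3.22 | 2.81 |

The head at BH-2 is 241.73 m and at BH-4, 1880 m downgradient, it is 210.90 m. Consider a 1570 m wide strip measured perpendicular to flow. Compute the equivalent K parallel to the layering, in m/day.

Flow is parallel to layering, so each bed carries its own Darcy discharge and the transmissivities add.
Σ(K_i·b_i) = 1.35×1.55 + 66.1×1.23 + 0.121×11.2 + 2.81×3.22 = 93.80 m²/day.
Total thickness b = 17.20 m, so K_eq = Σ(K_i·b_i)/b = 5.453 m/day.

5.45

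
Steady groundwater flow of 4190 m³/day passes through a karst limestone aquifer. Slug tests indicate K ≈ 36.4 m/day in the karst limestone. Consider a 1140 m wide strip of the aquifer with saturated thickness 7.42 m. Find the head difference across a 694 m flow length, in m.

9.44

Cross-sectional area A = 1140 × 7.42 = 8459 m².
From Q = K·A·i, i = Q / (K·A) = 4190 / (36.40 × 8459) = 0.01361.
Head loss Δh = i · L = 0.01361 × 694 = 9.444 m.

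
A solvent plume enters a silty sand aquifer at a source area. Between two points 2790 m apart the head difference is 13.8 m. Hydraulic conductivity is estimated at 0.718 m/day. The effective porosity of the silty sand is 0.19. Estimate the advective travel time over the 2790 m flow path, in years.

Hydraulic gradient i = Δh / L = 13.8 / 2790 = 0.004946.
Darcy flux q = K · i = 0.7180 × 0.004946 = 0.003551 m/day.
Seepage velocity v = q / n_e = 0.003551 / 0.19 = 0.01869 m/day.
Travel time t = L / v = 2790 / 0.01869 = 1.493e+05 days = 408.7 years.

409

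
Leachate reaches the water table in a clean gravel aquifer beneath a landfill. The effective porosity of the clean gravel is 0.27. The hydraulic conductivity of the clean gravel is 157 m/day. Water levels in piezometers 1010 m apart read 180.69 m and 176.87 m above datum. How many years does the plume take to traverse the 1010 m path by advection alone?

Hydraulic gradient i = (180.69 − 176.87) / 1010 = 3.82 / 1010 = 0.003782.
Darcy flux q = K · i = 157.0 × 0.003782 = 0.5938 m/day.
Seepage velocity v = q / n_e = 0.5938 / 0.27 = 2.199 m/day.
Travel time t = L / v = 1010 / 2.199 = 459.2 days = 1.257 years.

1.26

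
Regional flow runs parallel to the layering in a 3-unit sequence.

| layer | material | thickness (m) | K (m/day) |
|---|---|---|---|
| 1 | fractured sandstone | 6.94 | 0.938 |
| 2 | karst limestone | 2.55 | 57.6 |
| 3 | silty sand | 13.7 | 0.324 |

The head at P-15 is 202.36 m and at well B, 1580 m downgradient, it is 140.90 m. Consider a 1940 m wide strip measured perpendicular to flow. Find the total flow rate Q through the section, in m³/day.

11900

Flow is parallel to layering, so each bed carries its own Darcy discharge and the transmissivities add.
Σ(K_i·b_i) = 0.938×6.94 + 57.6×2.55 + 0.324×13.7 = 157.8 m²/day.
Hydraulic gradient i = (202.36 − 140.90) / 1580 = 61.46 / 1580 = 0.03890.
Q = Σ(K_i·b_i) · W · i = 157.8 × 1940 × 0.03890 = 11910 m³/day.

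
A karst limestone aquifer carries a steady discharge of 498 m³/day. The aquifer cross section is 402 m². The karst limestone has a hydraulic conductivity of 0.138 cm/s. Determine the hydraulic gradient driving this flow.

Convert K: 0.138 cm/s × 864 = 119.2 m/day.
From Q = K·A·i, i = Q / (K·A) = 498 / (119.2 × 402.0) = 0.01039.

0.0104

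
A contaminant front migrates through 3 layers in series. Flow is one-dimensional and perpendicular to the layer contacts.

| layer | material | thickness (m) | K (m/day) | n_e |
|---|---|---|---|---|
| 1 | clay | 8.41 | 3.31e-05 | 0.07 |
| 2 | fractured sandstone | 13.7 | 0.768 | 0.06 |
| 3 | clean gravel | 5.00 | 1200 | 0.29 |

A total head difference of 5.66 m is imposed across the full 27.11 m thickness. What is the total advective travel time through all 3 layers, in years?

With flow normal to the layers, continuity requires the same specific discharge q through every layer.
Σ(b_i/K_i) = 8.41/3.31e-05 + 13.7/0.768 + 5.00/1200 = 2.541e+05 d.
q = Δh / Σ(b_i/K_i) = 5.66 / 2.541e+05 = 2.228e-05 m/day.
In each layer the seepage velocity is v_i = q/n_i, so the layer transit time is t_i = b_i·n_i / q:
  layer 1 (clay): t_1 = 8.41 × 0.07 / 2.228e-05 = 26429 d
  layer 2 (fractured sandstone): t_2 = 13.7 × 0.06 / 2.228e-05 = 36902 d
  layer 3 (clean gravel): t_3 = 5.00 × 0.29 / 2.228e-05 = 65095 d
Total t = Σ t_i = 1.284e+05 days = 351.6 years.

352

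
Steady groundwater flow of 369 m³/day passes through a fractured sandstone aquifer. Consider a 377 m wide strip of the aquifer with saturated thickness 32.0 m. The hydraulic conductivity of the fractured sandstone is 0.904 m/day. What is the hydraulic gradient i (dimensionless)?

Cross-sectional area A = 377 × 32.0 = 12064 m².
From Q = K·A·i, i = Q / (K·A) = 369 / (0.9040 × 12064) = 0.03384.

0.0338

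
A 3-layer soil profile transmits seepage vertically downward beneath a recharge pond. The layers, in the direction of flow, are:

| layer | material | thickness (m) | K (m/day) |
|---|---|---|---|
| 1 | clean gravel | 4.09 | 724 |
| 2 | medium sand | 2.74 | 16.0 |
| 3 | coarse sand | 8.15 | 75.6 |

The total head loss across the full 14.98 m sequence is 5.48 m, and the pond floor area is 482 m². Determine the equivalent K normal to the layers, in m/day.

Flow is perpendicular to layering, so the layers act in series and the equivalent K is the thickness-weighted harmonic mean.
Total thickness L = 4.09 + 2.74 + 8.15 = 14.98 m.
Σ(b_i/K_i) = 4.09/724 + 2.74/16.0 + 8.15/75.6 = 0.2847 d.
K_eq = L / Σ(b_i/K_i) = 14.98 / 0.2847 = 52.62 m/day.

52.6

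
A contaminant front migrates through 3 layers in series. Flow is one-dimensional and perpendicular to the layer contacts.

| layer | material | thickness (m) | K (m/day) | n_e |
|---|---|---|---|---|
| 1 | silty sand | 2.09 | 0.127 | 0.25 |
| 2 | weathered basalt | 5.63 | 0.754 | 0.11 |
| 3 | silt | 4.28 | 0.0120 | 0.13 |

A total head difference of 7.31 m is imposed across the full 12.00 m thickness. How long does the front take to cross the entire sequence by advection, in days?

With flow normal to the layers, continuity requires the same specific discharge q through every layer.
Σ(b_i/K_i) = 2.09/0.127 + 5.63/0.754 + 4.28/0.0120 = 380.6 d.
q = Δh / Σ(b_i/K_i) = 7.31 / 380.6 = 0.01921 m/day.
In each layer the seepage velocity is v_i = q/n_i, so the layer transit time is t_i = b_i·n_i / q:
  layer 1 (silty sand): t_1 = 2.09 × 0.25 / 0.01921 = 27.20 d
  layer 2 (weathered basalt): t_2 = 5.63 × 0.11 / 0.01921 = 32.24 d
  layer 3 (silt): t_3 = 4.28 × 0.13 / 0.01921 = 28.97 d
Total t = Σ t_i = 88.42 days.

88.4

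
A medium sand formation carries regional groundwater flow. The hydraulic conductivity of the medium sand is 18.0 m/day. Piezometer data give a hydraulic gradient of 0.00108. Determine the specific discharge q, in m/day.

Hydraulic gradient i = 0.00108.
Specific discharge q = K · i = 18.00 × 0.001080 = 0.01944 m/day.

0.0194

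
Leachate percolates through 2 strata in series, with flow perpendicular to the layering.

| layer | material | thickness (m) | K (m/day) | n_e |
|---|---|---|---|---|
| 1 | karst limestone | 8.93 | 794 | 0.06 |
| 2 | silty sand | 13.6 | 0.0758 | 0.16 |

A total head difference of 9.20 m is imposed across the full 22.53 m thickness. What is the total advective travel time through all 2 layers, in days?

With flow normal to the layers, continuity requires the same specific discharge q through every layer.
Σ(b_i/K_i) = 8.93/794 + 13.6/0.0758 = 179.4 d.
q = Δh / Σ(b_i/K_i) = 9.20 / 179.4 = 0.05127 m/day.
In each layer the seepage velocity is v_i = q/n_i, so the layer transit time is t_i = b_i·n_i / q:
  layer 1 (karst limestone): t_1 = 8.93 × 0.06 / 0.05127 = 10.45 d
  layer 2 (silty sand): t_2 = 13.6 × 0.16 / 0.05127 = 42.44 d
Total t = Σ t_i = 52.89 days.

52.9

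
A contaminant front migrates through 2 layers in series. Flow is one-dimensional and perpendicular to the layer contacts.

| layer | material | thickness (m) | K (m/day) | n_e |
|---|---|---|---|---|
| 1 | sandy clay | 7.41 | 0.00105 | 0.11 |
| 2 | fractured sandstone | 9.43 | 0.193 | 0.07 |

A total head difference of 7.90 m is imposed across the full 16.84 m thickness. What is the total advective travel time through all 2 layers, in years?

With flow normal to the layers, continuity requires the same specific discharge q through every layer.
Σ(b_i/K_i) = 7.41/0.00105 + 9.43/0.193 = 7106 d.
q = Δh / Σ(b_i/K_i) = 7.90 / 7106 = 0.001112 m/day.
In each layer the seepage velocity is v_i = q/n_i, so the layer transit time is t_i = b_i·n_i / q:
  layer 1 (sandy clay): t_1 = 7.41 × 0.11 / 0.001112 = 733.2 d
  layer 2 (fractured sandstone): t_2 = 9.43 × 0.07 / 0.001112 = 593.8 d
Total t = Σ t_i = 1327 days = 3.633 years.

3.63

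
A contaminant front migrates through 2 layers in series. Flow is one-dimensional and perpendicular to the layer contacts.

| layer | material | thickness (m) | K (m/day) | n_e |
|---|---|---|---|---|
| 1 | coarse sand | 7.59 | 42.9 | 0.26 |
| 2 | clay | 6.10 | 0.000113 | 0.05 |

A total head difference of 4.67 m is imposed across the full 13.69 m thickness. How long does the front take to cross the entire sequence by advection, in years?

72.1

With flow normal to the layers, continuity requires the same specific discharge q through every layer.
Σ(b_i/K_i) = 7.59/42.9 + 6.10/0.000113 = 53982 d.
q = Δh / Σ(b_i/K_i) = 4.67 / 53982 = 8.651e-05 m/day.
In each layer the seepage velocity is v_i = q/n_i, so the layer transit time is t_i = b_i·n_i / q:
  layer 1 (coarse sand): t_1 = 7.59 × 0.26 / 8.651e-05 = 22811 d
  layer 2 (clay): t_2 = 6.10 × 0.05 / 8.651e-05 = 3526 d
Total t = Σ t_i = 26337 days = 72.11 years.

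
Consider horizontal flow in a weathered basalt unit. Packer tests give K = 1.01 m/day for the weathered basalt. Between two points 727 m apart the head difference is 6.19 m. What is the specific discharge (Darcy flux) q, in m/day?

Hydraulic gradient i = Δh / L = 6.19 / 727 = 0.008514.
Specific discharge q = K · i = 1.010 × 0.008514 = 0.008600 m/day.

0.00860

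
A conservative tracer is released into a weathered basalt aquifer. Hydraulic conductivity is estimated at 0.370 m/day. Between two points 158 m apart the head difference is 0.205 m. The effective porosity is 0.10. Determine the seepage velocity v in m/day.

Hydraulic gradient i = Δh / L = 0.205 / 158 = 0.001297.
Darcy flux q = K · i = 0.3700 × 0.001297 = 0.0004801 m/day.
Seepage velocity v = q / n_e = 0.0004801 / 0.10 = 0.004801 m/day.

0.00480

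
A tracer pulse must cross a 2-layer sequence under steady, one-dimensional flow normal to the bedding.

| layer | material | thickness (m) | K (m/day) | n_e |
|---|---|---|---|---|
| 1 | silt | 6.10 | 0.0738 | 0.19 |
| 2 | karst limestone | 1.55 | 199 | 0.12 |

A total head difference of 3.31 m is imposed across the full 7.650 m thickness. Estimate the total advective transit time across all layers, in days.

With flow normal to the layers, continuity requires the same specific discharge q through every layer.
Σ(b_i/K_i) = 6.10/0.0738 + 1.55/199 = 82.66 d.
q = Δh / Σ(b_i/K_i) = 3.31 / 82.66 = 0.04004 m/day.
In each layer the seepage velocity is v_i = q/n_i, so the layer transit time is t_i = b_i·n_i / q:
  layer 1 (silt): t_1 = 6.10 × 0.19 / 0.04004 = 28.94 d
  layer 2 (karst limestone): t_2 = 1.55 × 0.12 / 0.04004 = 4.645 d
Total t = Σ t_i = 33.59 days.

33.6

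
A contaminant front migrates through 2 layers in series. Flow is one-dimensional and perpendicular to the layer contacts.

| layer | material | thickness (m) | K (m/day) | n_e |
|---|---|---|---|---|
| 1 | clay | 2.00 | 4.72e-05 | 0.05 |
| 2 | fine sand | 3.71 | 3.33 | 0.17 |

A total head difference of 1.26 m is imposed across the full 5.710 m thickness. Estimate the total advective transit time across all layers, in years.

67.3

With flow normal to the layers, continuity requires the same specific discharge q through every layer.
Σ(b_i/K_i) = 2.00/4.72e-05 + 3.71/3.33 = 42374 d.
q = Δh / Σ(b_i/K_i) = 1.26 / 42374 = 2.974e-05 m/day.
In each layer the seepage velocity is v_i = q/n_i, so the layer transit time is t_i = b_i·n_i / q:
  layer 1 (clay): t_1 = 2.00 × 0.05 / 2.974e-05 = 3363 d
  layer 2 (fine sand): t_2 = 3.71 × 0.17 / 2.974e-05 = 21211 d
Total t = Σ t_i = 24574 days = 67.28 years.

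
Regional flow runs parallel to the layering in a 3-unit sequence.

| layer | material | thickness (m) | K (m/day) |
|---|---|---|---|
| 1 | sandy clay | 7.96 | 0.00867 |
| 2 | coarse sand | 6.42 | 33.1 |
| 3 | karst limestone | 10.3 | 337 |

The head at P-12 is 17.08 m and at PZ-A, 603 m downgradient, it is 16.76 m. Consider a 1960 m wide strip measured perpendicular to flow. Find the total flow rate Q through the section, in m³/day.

Flow is parallel to layering, so each bed carries its own Darcy discharge and the transmissivities add.
Σ(K_i·b_i) = 0.00867×7.96 + 33.1×6.42 + 337×10.3 = 3684 m²/day.
Hydraulic gradient i = (17.08 − 16.76) / 603 = 0.32 / 603 = 0.0005307.
Q = Σ(K_i·b_i) · W · i = 3684 × 1960 × 0.0005307 = 3832 m³/day.

3830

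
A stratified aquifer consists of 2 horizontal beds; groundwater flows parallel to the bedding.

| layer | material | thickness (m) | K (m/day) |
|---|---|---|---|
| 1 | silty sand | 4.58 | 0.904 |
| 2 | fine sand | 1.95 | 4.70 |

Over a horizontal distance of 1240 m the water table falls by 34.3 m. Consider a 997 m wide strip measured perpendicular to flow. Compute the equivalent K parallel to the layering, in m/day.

2.04

Flow is parallel to layering, so each bed carries its own Darcy discharge and the transmissivities add.
Σ(K_i·b_i) = 0.904×4.58 + 4.70×1.95 = 13.31 m²/day.
Total thickness b = 6.530 m, so K_eq = Σ(K_i·b_i)/b = 2.038 m/day.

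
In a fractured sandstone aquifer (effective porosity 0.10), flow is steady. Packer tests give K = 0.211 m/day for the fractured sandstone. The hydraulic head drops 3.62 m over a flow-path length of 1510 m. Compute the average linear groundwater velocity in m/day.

Hydraulic gradient i = Δh / L = 3.62 / 1510 = 0.002397.
Darcy flux q = K · i = 0.2110 × 0.002397 = 0.0005058 m/day.
Seepage velocity v = q / n_e = 0.0005058 / 0.10 = 0.005058 m/day.

0.00506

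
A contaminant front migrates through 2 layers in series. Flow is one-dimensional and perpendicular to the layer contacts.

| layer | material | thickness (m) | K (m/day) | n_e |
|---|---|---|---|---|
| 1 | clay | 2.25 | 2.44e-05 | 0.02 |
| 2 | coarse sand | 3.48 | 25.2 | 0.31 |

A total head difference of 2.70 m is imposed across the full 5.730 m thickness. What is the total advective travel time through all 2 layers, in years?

With flow normal to the layers, continuity requires the same specific discharge q through every layer.
Σ(b_i/K_i) = 2.25/2.44e-05 + 3.48/25.2 = 92213 d.
q = Δh / Σ(b_i/K_i) = 2.70 / 92213 = 2.928e-05 m/day.
In each layer the seepage velocity is v_i = q/n_i, so the layer transit time is t_i = b_i·n_i / q:
  layer 1 (clay): t_1 = 2.25 × 0.02 / 2.928e-05 = 1537 d
  layer 2 (coarse sand): t_2 = 3.48 × 0.31 / 2.928e-05 = 36844 d
Total t = Σ t_i = 38381 days = 105.1 years.

105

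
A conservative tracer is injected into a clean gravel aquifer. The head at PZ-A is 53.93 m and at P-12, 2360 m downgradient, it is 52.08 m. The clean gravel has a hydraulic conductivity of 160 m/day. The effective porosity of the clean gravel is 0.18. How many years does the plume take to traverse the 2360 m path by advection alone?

9.27

Hydraulic gradient i = (53.93 − 52.08) / 2360 = 1.85 / 2360 = 0.0007839.
Darcy flux q = K · i = 160.0 × 0.0007839 = 0.1254 m/day.
Seepage velocity v = q / n_e = 0.1254 / 0.18 = 0.6968 m/day.
Travel time t = L / v = 2360 / 0.6968 = 3387 days = 9.273 years.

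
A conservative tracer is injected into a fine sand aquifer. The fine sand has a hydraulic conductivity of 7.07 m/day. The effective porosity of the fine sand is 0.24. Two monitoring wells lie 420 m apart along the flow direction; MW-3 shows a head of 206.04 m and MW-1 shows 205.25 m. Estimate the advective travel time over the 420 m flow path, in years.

20.8

Hydraulic gradient i = (206.04 − 205.25) / 420 = 0.79 / 420 = 0.001881.
Darcy flux q = K · i = 7.070 × 0.001881 = 0.01330 m/day.
Seepage velocity v = q / n_e = 0.01330 / 0.24 = 0.05541 m/day.
Travel time t = L / v = 420 / 0.05541 = 7580 days = 20.75 years.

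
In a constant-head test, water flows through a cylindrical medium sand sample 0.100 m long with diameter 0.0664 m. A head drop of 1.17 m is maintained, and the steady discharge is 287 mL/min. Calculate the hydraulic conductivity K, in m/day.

10.2

Cross-sectional area A = π·(d/2)² = π × (0.0664/2)² = 0.003463 m².
Convert discharge: 287 mL/min = 4.783e-06 m³/s.
Darcy's law rearranged: K = Q·L / (A·Δh) = 4.783e-06 × 0.100 / (0.003463 × 1.17) = 0.0001181 m/s = 10.20 m/day.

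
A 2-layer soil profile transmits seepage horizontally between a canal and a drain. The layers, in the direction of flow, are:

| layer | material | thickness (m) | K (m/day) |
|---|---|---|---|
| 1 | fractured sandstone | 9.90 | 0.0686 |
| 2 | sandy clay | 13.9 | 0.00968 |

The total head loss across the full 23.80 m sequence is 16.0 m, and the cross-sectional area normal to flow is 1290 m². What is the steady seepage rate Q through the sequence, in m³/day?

Flow is perpendicular to layering, so the layers act in series and the equivalent K is the thickness-weighted harmonic mean.
Total thickness L = 9.90 + 13.9 = 23.80 m.
Σ(b_i/K_i) = 9.90/0.0686 + 13.9/0.00968 = 1580 d.
K_eq = L / Σ(b_i/K_i) = 23.80 / 1580 = 0.01506 m/day.
Q = K_eq · A · (Δh/L) = 0.01506 × 1290 × (16.0/23.80) = 13.06 m³/day.

13.1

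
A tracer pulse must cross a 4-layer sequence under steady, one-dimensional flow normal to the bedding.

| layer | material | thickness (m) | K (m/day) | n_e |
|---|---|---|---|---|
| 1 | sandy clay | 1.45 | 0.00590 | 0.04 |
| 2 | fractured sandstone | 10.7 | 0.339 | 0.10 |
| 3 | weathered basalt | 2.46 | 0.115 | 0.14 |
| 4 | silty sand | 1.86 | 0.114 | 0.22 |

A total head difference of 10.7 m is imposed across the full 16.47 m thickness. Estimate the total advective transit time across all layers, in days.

With flow normal to the layers, continuity requires the same specific discharge q through every layer.
Σ(b_i/K_i) = 1.45/0.00590 + 10.7/0.339 + 2.46/0.115 + 1.86/0.114 = 315.0 d.
q = Δh / Σ(b_i/K_i) = 10.7 / 315.0 = 0.03396 m/day.
In each layer the seepage velocity is v_i = q/n_i, so the layer transit time is t_i = b_i·n_i / q:
  layer 1 (sandy clay): t_1 = 1.45 × 0.04 / 0.03396 = 1.708 d
  layer 2 (fractured sandstone): t_2 = 10.7 × 0.10 / 0.03396 = 31.50 d
  layer 3 (weathered basalt): t_3 = 2.46 × 0.14 / 0.03396 = 10.14 d
  layer 4 (silty sand): t_4 = 1.86 × 0.22 / 0.03396 = 12.05 d
Total t = Σ t_i = 55.40 days.

55.4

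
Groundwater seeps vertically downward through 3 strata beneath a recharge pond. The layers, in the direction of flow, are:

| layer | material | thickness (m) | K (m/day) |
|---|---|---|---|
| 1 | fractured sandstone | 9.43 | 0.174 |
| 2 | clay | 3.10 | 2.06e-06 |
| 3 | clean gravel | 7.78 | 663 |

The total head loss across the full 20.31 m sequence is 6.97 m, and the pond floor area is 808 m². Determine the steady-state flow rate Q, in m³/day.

0.00374

Flow is perpendicular to layering, so the layers act in series and the equivalent K is the thickness-weighted harmonic mean.
Total thickness L = 9.43 + 3.10 + 7.78 = 20.31 m.
Σ(b_i/K_i) = 9.43/0.174 + 3.10/2.06e-06 + 7.78/663 = 1.505e+06 d.
K_eq = L / Σ(b_i/K_i) = 20.31 / 1.505e+06 = 1.350e-05 m/day.
Q = K_eq · A · (Δh/L) = 1.350e-05 × 808 × (6.97/20.31) = 0.003742 m³/day.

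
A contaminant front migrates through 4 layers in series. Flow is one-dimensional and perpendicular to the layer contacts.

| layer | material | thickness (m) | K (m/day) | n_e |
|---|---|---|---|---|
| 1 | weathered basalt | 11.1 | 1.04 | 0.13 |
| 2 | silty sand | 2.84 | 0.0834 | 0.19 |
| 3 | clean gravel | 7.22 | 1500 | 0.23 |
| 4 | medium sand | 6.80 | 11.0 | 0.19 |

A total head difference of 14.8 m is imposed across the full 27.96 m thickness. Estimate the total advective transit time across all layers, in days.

15.1

With flow normal to the layers, continuity requires the same specific discharge q through every layer.
Σ(b_i/K_i) = 11.1/1.04 + 2.84/0.0834 + 7.22/1500 + 6.80/11.0 = 45.35 d.
q = Δh / Σ(b_i/K_i) = 14.8 / 45.35 = 0.3264 m/day.
In each layer the seepage velocity is v_i = q/n_i, so the layer transit time is t_i = b_i·n_i / q:
  layer 1 (weathered basalt): t_1 = 11.1 × 0.13 / 0.3264 = 4.422 d
  layer 2 (silty sand): t_2 = 2.84 × 0.19 / 0.3264 = 1.653 d
  layer 3 (clean gravel): t_3 = 7.22 × 0.23 / 0.3264 = 5.088 d
  layer 4 (medium sand): t_4 = 6.80 × 0.19 / 0.3264 = 3.959 d
Total t = Σ t_i = 15.12 days.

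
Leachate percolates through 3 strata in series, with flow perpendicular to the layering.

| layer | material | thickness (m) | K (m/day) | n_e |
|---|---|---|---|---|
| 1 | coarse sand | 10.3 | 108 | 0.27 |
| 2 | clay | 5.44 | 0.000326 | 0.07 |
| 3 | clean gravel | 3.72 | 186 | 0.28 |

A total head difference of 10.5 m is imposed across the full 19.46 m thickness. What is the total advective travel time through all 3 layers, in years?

18.3

With flow normal to the layers, continuity requires the same specific discharge q through every layer.
Σ(b_i/K_i) = 10.3/108 + 5.44/0.000326 + 3.72/186 = 16687 d.
q = Δh / Σ(b_i/K_i) = 10.5 / 16687 = 0.0006292 m/day.
In each layer the seepage velocity is v_i = q/n_i, so the layer transit time is t_i = b_i·n_i / q:
  layer 1 (coarse sand): t_1 = 10.3 × 0.27 / 0.0006292 = 4420 d
  layer 2 (clay): t_2 = 5.44 × 0.07 / 0.0006292 = 605.2 d
  layer 3 (clean gravel): t_3 = 3.72 × 0.28 / 0.0006292 = 1655 d
Total t = Σ t_i = 6680 days = 18.29 years.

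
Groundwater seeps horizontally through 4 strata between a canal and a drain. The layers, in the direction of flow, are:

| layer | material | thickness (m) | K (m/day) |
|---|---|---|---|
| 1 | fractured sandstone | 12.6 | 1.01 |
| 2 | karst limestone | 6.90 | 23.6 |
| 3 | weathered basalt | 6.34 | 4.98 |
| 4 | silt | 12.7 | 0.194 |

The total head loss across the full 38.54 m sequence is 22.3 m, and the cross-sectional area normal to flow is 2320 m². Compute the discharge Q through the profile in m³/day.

651

Flow is perpendicular to layering, so the layers act in series and the equivalent K is the thickness-weighted harmonic mean.
Total thickness L = 12.6 + 6.90 + 6.34 + 12.7 = 38.54 m.
Σ(b_i/K_i) = 12.6/1.01 + 6.90/23.6 + 6.34/4.98 + 12.7/0.194 = 79.50 d.
K_eq = L / Σ(b_i/K_i) = 38.54 / 79.50 = 0.4848 m/day.
Q = K_eq · A · (Δh/L) = 0.4848 × 2320 × (22.3/38.54) = 650.7 m³/day.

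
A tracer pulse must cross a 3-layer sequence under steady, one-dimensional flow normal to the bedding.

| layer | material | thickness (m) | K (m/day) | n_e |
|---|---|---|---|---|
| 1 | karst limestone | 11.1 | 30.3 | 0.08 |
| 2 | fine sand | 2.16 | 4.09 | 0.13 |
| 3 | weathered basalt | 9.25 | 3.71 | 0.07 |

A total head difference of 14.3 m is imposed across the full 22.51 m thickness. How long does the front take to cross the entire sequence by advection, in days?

0.430

With flow normal to the layers, continuity requires the same specific discharge q through every layer.
Σ(b_i/K_i) = 11.1/30.3 + 2.16/4.09 + 9.25/3.71 = 3.388 d.
q = Δh / Σ(b_i/K_i) = 14.3 / 3.388 = 4.221 m/day.
In each layer the seepage velocity is v_i = q/n_i, so the layer transit time is t_i = b_i·n_i / q:
  layer 1 (karst limestone): t_1 = 11.1 × 0.08 / 4.221 = 0.2104 d
  layer 2 (fine sand): t_2 = 2.16 × 0.13 / 4.221 = 0.06652 d
  layer 3 (weathered basalt): t_3 = 9.25 × 0.07 / 4.221 = 0.1534 d
Total t = Σ t_i = 0.4303 days.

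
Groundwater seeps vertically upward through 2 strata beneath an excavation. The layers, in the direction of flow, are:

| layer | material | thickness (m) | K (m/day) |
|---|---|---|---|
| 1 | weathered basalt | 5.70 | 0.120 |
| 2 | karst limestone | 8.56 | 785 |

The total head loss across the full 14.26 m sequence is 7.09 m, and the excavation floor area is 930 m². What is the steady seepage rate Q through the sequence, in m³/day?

Flow is perpendicular to layering, so the layers act in series and the equivalent K is the thickness-weighted harmonic mean.
Total thickness L = 5.70 + 8.56 = 14.26 m.
Σ(b_i/K_i) = 5.70/0.120 + 8.56/785 = 47.51 d.
K_eq = L / Σ(b_i/K_i) = 14.26 / 47.51 = 0.3001 m/day.
Q = K_eq · A · (Δh/L) = 0.3001 × 930 × (7.09/14.26) = 138.8 m³/day.

139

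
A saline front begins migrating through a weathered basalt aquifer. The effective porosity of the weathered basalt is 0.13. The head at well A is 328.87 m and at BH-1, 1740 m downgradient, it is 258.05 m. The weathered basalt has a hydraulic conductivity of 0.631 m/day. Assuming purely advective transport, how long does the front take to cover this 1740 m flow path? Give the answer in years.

Hydraulic gradient i = (328.87 − 258.05) / 1740 = 70.82 / 1740 = 0.04070.
Darcy flux q = K · i = 0.6310 × 0.04070 = 0.02568 m/day.
Seepage velocity v = q / n_e = 0.02568 / 0.13 = 0.1976 m/day.
Travel time t = L / v = 1740 / 0.1976 = 8808 days = 24.11 years.

24.1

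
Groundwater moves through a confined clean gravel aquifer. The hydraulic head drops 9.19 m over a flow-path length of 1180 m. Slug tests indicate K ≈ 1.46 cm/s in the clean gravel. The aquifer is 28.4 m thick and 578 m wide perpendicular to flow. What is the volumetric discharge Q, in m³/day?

Convert K: 1.46 cm/s × 864 = 1261 m/day.
Cross-sectional area A = 578 × 28.4 = 16415 m².
Hydraulic gradient i = Δh / L = 9.19 / 1180 = 0.007788.
Darcy's law: Q = K · A · i = 1261 × 16415 × 0.007788 = 1.613e+05 m³/day.

161000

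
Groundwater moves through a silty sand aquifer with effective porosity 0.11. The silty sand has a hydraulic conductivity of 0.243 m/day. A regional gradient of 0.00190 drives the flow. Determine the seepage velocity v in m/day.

Hydraulic gradient i = 0.00190.
Darcy flux q = K · i = 0.2430 × 0.001900 = 0.0004617 m/day.
Seepage velocity v = q / n_e = 0.0004617 / 0.11 = 0.004197 m/day.

0.00420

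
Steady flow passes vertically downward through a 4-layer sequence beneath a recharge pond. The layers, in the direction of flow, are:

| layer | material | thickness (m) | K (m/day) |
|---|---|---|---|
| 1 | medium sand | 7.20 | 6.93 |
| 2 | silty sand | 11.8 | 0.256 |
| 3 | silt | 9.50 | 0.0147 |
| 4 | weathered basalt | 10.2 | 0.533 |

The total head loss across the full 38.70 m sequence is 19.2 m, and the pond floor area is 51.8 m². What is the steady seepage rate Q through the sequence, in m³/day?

Flow is perpendicular to layering, so the layers act in series and the equivalent K is the thickness-weighted harmonic mean.
Total thickness L = 7.20 + 11.8 + 9.50 + 10.2 = 38.70 m.
Σ(b_i/K_i) = 7.20/6.93 + 11.8/0.256 + 9.50/0.0147 + 10.2/0.533 = 712.5 d.
K_eq = L / Σ(b_i/K_i) = 38.70 / 712.5 = 0.05431 m/day.
Q = K_eq · A · (Δh/L) = 0.05431 × 51.8 × (19.2/38.70) = 1.396 m³/day.

1.40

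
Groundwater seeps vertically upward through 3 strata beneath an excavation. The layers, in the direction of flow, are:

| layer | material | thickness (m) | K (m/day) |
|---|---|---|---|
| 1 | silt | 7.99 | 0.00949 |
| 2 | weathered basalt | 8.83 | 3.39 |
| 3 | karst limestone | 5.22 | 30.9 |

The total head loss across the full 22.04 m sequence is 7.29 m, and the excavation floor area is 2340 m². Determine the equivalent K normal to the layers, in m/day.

Flow is perpendicular to layering, so the layers act in series and the equivalent K is the thickness-weighted harmonic mean.
Total thickness L = 7.99 + 8.83 + 5.22 = 22.04 m.
Σ(b_i/K_i) = 7.99/0.00949 + 8.83/3.39 + 5.22/30.9 = 844.7 d.
K_eq = L / Σ(b_i/K_i) = 22.04 / 844.7 = 0.02609 m/day.

0.0261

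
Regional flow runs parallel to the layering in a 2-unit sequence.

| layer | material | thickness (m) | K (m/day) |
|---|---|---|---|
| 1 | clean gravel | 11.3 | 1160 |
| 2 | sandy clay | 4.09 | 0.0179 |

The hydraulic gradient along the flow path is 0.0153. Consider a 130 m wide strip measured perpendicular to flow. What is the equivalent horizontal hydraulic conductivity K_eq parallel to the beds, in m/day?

Flow is parallel to layering, so each bed carries its own Darcy discharge and the transmissivities add.
Σ(K_i·b_i) = 1160×11.3 + 0.0179×4.09 = 13108 m²/day.
Total thickness b = 15.39 m, so K_eq = Σ(K_i·b_i)/b = 851.7 m/day.

852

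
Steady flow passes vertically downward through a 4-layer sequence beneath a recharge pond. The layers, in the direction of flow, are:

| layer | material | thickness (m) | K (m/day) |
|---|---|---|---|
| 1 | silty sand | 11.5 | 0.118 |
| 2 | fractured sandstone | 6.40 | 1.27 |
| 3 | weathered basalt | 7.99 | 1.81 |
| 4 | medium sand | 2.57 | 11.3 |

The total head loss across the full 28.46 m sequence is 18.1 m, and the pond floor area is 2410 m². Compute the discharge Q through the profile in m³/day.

Flow is perpendicular to layering, so the layers act in series and the equivalent K is the thickness-weighted harmonic mean.
Total thickness L = 11.5 + 6.40 + 7.99 + 2.57 = 28.46 m.
Σ(b_i/K_i) = 11.5/0.118 + 6.40/1.27 + 7.99/1.81 + 2.57/11.3 = 107.1 d.
K_eq = L / Σ(b_i/K_i) = 28.46 / 107.1 = 0.2656 m/day.
Q = K_eq · A · (Δh/L) = 0.2656 × 2410 × (18.1/28.46) = 407.1 m³/day.

407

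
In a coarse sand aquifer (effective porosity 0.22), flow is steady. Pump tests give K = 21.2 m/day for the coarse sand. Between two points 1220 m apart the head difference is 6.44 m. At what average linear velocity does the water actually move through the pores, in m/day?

Hydraulic gradient i = Δh / L = 6.44 / 1220 = 0.005279.
Darcy flux q = K · i = 21.20 × 0.005279 = 0.1119 m/day.
Seepage velocity v = q / n_e = 0.1119 / 0.22 = 0.5087 m/day.

0.509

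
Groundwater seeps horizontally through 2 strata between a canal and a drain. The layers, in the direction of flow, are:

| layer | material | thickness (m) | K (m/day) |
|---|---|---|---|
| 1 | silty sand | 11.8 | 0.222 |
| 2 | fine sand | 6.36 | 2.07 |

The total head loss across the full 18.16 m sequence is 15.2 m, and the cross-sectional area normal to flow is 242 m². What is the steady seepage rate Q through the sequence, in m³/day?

65.4

Flow is perpendicular to layering, so the layers act in series and the equivalent K is the thickness-weighted harmonic mean.
Total thickness L = 11.8 + 6.36 = 18.16 m.
Σ(b_i/K_i) = 11.8/0.222 + 6.36/2.07 = 56.23 d.
K_eq = L / Σ(b_i/K_i) = 18.16 / 56.23 = 0.3230 m/day.
Q = K_eq · A · (Δh/L) = 0.3230 × 242 × (15.2/18.16) = 65.42 m³/day.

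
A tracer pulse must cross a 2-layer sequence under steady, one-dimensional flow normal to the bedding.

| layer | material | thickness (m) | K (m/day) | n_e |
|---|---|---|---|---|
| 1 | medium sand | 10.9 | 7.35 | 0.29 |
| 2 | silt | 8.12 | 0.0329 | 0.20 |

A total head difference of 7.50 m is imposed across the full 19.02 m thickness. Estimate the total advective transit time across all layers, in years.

0.434

With flow normal to the layers, continuity requires the same specific discharge q through every layer.
Σ(b_i/K_i) = 10.9/7.35 + 8.12/0.0329 = 248.3 d.
q = Δh / Σ(b_i/K_i) = 7.50 / 248.3 = 0.03021 m/day.
In each layer the seepage velocity is v_i = q/n_i, so the layer transit time is t_i = b_i·n_i / q:
  layer 1 (medium sand): t_1 = 10.9 × 0.29 / 0.03021 = 104.6 d
  layer 2 (silt): t_2 = 8.12 × 0.20 / 0.03021 = 53.76 d
Total t = Σ t_i = 158.4 days = 0.4337 years.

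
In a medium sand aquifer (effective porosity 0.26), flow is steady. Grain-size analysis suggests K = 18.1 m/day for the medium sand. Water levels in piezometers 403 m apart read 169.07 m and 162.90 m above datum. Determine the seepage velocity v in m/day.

1.07

Hydraulic gradient i = (169.07 − 162.90) / 403 = 6.17 / 403 = 0.01531.
Darcy flux q = K · i = 18.10 × 0.01531 = 0.2771 m/day.
Seepage velocity v = q / n_e = 0.2771 / 0.26 = 1.066 m/day.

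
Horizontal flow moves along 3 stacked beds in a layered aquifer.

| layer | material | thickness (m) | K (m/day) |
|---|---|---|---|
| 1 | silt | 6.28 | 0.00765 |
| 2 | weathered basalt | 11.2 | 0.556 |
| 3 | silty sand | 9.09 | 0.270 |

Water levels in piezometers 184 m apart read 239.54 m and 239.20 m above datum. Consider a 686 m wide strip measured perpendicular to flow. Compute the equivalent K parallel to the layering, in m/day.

Flow is parallel to layering, so each bed carries its own Darcy discharge and the transmissivities add.
Σ(K_i·b_i) = 0.00765×6.28 + 0.556×11.2 + 0.270×9.09 = 8.730 m²/day.
Total thickness b = 26.57 m, so K_eq = Σ(K_i·b_i)/b = 0.3285 m/day.

0.329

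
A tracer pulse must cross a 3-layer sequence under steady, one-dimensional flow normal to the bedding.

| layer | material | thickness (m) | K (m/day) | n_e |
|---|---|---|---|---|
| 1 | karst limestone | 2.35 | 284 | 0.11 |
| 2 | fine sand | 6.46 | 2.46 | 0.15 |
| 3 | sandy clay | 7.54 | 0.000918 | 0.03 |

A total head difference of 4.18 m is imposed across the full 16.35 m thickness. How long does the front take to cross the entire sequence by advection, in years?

With flow normal to the layers, continuity requires the same specific discharge q through every layer.
Σ(b_i/K_i) = 2.35/284 + 6.46/2.46 + 7.54/0.000918 = 8216 d.
q = Δh / Σ(b_i/K_i) = 4.18 / 8216 = 0.0005088 m/day.
In each layer the seepage velocity is v_i = q/n_i, so the layer transit time is t_i = b_i·n_i / q:
  layer 1 (karst limestone): t_1 = 2.35 × 0.11 / 0.0005088 = 508.1 d
  layer 2 (fine sand): t_2 = 6.46 × 0.15 / 0.0005088 = 1905 d
  layer 3 (sandy clay): t_3 = 7.54 × 0.03 / 0.0005088 = 444.6 d
Total t = Σ t_i = 2857 days = 7.823 years.

7.82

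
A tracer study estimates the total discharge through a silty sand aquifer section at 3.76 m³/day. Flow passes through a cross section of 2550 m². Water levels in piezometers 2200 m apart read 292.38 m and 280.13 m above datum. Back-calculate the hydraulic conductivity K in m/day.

0.265

Hydraulic gradient i = (292.38 − 280.13) / 2200 = 12.25 / 2200 = 0.005568.
From Q = K·A·i, K = Q / (A·i) = 3.76 / (2550 × 0.005568) = 0.2648 m/day.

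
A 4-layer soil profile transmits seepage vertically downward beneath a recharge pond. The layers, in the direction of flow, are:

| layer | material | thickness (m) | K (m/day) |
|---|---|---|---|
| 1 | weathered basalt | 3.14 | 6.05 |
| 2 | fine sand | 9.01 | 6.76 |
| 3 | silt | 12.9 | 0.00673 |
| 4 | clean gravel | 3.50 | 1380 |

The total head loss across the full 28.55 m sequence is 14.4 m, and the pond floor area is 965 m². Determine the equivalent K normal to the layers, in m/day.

0.0149

Flow is perpendicular to layering, so the layers act in series and the equivalent K is the thickness-weighted harmonic mean.
Total thickness L = 3.14 + 9.01 + 12.9 + 3.50 = 28.55 m.
Σ(b_i/K_i) = 3.14/6.05 + 9.01/6.76 + 12.9/0.00673 + 3.50/1380 = 1919 d.
K_eq = L / Σ(b_i/K_i) = 28.55 / 1919 = 0.01488 m/day.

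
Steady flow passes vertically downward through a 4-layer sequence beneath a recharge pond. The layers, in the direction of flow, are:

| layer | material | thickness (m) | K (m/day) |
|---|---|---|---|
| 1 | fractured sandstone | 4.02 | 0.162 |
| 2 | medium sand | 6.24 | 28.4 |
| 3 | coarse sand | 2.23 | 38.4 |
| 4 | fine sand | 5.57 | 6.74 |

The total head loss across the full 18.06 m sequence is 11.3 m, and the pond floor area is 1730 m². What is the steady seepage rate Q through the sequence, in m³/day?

754

Flow is perpendicular to layering, so the layers act in series and the equivalent K is the thickness-weighted harmonic mean.
Total thickness L = 4.02 + 6.24 + 2.23 + 5.57 = 18.06 m.
Σ(b_i/K_i) = 4.02/0.162 + 6.24/28.4 + 2.23/38.4 + 5.57/6.74 = 25.92 d.
K_eq = L / Σ(b_i/K_i) = 18.06 / 25.92 = 0.6968 m/day.
Q = K_eq · A · (Δh/L) = 0.6968 × 1730 × (11.3/18.06) = 754.2 m³/day.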